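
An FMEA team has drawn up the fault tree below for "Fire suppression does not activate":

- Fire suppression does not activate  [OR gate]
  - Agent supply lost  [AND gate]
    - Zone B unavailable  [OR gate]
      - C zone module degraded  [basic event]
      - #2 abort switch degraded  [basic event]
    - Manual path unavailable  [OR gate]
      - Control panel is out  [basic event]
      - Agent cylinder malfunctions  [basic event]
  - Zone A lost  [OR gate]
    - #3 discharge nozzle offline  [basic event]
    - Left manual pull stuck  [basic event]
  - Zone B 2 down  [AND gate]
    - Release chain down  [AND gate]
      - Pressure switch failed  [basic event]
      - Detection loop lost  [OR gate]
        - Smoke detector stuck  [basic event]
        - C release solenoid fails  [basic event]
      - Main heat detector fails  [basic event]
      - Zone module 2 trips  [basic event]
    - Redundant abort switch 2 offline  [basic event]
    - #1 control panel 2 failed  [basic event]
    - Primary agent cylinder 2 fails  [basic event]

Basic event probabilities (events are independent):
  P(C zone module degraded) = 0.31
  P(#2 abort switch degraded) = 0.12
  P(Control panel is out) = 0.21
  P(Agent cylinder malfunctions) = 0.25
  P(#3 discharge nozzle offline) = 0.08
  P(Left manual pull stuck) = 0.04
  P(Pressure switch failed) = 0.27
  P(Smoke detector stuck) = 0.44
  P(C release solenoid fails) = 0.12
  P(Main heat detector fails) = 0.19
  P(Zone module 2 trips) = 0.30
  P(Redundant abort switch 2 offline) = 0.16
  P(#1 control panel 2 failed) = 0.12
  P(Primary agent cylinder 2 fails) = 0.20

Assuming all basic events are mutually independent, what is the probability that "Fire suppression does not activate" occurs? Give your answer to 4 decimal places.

0.2582

P(Zone B unavailable) [OR] = 1 − (1−0.31) × (1−0.12) = 0.392800
P(Manual path unavailable) [OR] = 1 − (1−0.21) × (1−0.25) = 0.407500
P(Agent supply lost) [AND] = 0.392800 × 0.407500 = 0.160066
P(Zone A lost) [OR] = 1 − (1−0.08) × (1−0.04) = 0.116800
P(Detection loop lost) [OR] = 1 − (1−0.44) × (1−0.12) = 0.507200
P(Release chain down) [AND] = 0.27 × 0.507200 × 0.19 × 0.30 = 0.007806
P(Zone B 2 down) [AND] = 0.007806 × 0.16 × 0.12 × 0.20 = 0.000030
P(Fire suppression does not activate) [OR] = 1 − (1−0.160066) × (1−0.116800) × (1−0.000030) = 0.258193
Rounded to 4 decimal places: P(Fire suppression does not activate) ≈ 0.2582.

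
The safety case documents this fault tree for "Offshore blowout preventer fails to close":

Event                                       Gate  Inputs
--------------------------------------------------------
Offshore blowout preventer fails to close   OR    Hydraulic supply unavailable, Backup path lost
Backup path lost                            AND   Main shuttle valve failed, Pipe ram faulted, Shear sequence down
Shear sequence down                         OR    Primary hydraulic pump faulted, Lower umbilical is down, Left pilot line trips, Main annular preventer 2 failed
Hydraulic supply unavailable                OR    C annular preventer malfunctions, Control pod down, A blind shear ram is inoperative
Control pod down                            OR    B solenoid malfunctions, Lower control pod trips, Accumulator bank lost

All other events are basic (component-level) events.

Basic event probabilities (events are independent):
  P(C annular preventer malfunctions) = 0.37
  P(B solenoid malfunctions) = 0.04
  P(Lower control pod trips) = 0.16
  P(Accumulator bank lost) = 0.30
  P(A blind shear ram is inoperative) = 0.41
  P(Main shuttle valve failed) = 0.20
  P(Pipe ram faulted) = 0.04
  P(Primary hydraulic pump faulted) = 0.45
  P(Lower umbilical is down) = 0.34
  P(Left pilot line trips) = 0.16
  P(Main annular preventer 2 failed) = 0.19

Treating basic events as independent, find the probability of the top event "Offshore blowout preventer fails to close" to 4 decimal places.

0.7914

P(Control pod down) [OR] = 1 − (1−0.04) × (1−0.16) × (1−0.30) = 0.435520
P(Hydraulic supply unavailable) [OR] = 1 − (1−0.37) × (1−0.435520) × (1−0.41) = 0.790183
P(Shear sequence down) [OR] = 1 − (1−0.45) × (1−0.34) × (1−0.16) × (1−0.19) = 0.753015
P(Backup path lost) [AND] = 0.20 × 0.04 × 0.753015 = 0.006024
P(Offshore blowout preventer fails to close) [OR] = 1 − (1−0.790183) × (1−0.006024) = 0.791447
Rounded to 4 decimal places: P(Offshore blowout preventer fails to close) ≈ 0.7914.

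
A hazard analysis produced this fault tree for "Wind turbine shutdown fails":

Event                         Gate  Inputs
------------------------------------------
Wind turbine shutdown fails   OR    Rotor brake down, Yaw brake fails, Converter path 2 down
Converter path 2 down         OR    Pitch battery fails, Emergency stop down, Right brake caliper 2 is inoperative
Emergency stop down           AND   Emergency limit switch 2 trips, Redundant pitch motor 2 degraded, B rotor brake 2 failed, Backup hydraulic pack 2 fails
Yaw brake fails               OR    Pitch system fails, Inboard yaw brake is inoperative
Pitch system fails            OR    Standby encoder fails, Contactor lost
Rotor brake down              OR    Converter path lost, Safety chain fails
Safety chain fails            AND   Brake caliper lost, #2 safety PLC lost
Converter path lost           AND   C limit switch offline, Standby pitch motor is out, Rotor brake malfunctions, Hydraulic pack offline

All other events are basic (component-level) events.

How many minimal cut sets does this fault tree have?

8

Converter path lost [AND]: one cut set from each child combined → 1 × 1 × 1 × 1 = 1 cut set(s).
Safety chain fails [AND]: one cut set from each child combined → 1 × 1 = 1 cut set(s).
Rotor brake down [OR]: union of children's cut sets → 2 cut set(s).
Pitch system fails [OR]: union of children's cut sets → 2 cut set(s).
Yaw brake fails [OR]: union of children's cut sets → 3 cut set(s).
Emergency stop down [AND]: one cut set from each child combined → 1 × 1 × 1 × 1 = 1 cut set(s).
Converter path 2 down [OR]: union of children's cut sets → 3 cut set(s).
Wind turbine shutdown fails [OR]: union of children's cut sets → 8 cut set(s).
Minimal cut sets: {C limit switch offline, Hydraulic pack offline, Rotor brake malfunctions, Standby pitch motor is out}; {#2 safety PLC lost, Brake caliper lost}; {Standby encoder fails}; {Contactor lost}; {Inboard yaw brake is inoperative}; {Pitch battery fails}; {B rotor brake 2 failed, Backup hydraulic pack 2 fails, Emergency limit switch 2 trips, Redundant pitch motor 2 degraded}; {Right brake caliper 2 is inoperative}.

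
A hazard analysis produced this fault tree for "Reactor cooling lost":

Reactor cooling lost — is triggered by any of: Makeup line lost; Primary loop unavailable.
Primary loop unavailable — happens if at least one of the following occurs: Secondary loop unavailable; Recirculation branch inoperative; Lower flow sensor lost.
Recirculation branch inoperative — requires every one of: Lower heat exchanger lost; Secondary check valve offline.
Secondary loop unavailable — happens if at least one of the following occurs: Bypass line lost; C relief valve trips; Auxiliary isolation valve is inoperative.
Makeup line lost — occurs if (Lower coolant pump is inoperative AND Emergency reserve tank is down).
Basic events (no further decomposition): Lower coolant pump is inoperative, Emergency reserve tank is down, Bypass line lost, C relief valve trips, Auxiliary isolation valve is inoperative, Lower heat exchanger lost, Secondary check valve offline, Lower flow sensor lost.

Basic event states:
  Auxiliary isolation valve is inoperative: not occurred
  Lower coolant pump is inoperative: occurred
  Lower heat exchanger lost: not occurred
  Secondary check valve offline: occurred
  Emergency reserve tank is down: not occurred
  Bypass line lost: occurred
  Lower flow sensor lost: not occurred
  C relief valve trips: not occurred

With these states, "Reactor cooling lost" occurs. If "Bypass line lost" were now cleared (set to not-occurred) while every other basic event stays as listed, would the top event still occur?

Counterfactual: set "Bypass line lost" to not occurred.
Makeup line lost [AND]: Lower coolant pump is inoperative=occurs, Emergency reserve tank is down=not → not all inputs occur → does not occur.
Secondary loop unavailable [OR]: Bypass line lost=not, C relief valve trips=not, Auxiliary isolation valve is inoperative=not → no input occurs → does not occur.
Recirculation branch inoperative [AND]: Lower heat exchanger lost=not, Secondary check valve offline=occurs → not all inputs occur → does not occur.
Primary loop unavailable [OR]: Secondary loop unavailable=not, Recirculation branch inoperative=not, Lower flow sensor lost=not → no input occurs → does not occur.
Reactor cooling lost [OR]: Makeup line lost=not, Primary loop unavailable=not → no input occurs → does not occur.

No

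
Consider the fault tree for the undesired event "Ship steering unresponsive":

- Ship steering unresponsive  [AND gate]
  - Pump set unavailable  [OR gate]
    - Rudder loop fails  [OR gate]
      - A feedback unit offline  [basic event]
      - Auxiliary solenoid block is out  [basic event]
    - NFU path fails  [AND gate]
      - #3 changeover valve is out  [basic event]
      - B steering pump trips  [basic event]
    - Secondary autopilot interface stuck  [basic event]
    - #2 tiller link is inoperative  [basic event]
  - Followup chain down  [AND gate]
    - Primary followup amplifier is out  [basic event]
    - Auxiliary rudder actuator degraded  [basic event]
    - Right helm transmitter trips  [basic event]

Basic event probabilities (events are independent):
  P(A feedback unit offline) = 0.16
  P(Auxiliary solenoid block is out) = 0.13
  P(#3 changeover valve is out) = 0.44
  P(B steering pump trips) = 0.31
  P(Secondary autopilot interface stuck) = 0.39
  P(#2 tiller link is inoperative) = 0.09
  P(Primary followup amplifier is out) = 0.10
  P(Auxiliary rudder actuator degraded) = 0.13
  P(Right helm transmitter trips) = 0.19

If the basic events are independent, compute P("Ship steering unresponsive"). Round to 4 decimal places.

0.0016

P(Rudder loop fails) [OR] = 1 − (1−0.16) × (1−0.13) = 0.269200
P(NFU path fails) [AND] = 0.44 × 0.31 = 0.136400
P(Pump set unavailable) [OR] = 1 − (1−0.269200) × (1−0.136400) × (1−0.39) × (1−0.09) = 0.649666
P(Followup chain down) [AND] = 0.10 × 0.13 × 0.19 = 0.002470
P(Ship steering unresponsive) [AND] = 0.649666 × 0.002470 = 0.001605
Rounded to 4 decimal places: P(Ship steering unresponsive) ≈ 0.0016.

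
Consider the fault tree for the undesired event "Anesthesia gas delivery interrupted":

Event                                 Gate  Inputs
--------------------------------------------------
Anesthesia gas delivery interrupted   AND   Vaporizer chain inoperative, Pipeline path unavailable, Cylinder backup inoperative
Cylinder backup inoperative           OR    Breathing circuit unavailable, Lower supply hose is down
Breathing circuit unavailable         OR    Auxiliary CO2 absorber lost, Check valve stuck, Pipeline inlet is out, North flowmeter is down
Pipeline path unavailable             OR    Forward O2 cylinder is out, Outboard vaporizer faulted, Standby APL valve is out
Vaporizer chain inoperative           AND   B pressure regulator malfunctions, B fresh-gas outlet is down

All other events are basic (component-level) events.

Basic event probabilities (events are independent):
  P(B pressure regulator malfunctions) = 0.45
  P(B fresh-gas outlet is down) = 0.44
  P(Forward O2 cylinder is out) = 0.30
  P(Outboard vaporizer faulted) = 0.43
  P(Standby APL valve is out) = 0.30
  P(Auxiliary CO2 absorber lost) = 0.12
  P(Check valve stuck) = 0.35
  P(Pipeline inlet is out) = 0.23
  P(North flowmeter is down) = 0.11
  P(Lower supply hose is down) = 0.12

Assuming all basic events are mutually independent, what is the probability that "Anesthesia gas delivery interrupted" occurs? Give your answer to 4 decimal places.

P(Vaporizer chain inoperative) [AND] = 0.45 × 0.44 = 0.198000
P(Pipeline path unavailable) [OR] = 1 − (1−0.30) × (1−0.43) × (1−0.30) = 0.720700
P(Breathing circuit unavailable) [OR] = 1 − (1−0.12) × (1−0.35) × (1−0.23) × (1−0.11) = 0.608008
P(Cylinder backup inoperative) [OR] = 1 − (1−0.608008) × (1−0.12) = 0.655047
P(Anesthesia gas delivery interrupted) [AND] = 0.198000 × 0.720700 × 0.655047 = 0.093474
Rounded to 4 decimal places: P(Anesthesia gas delivery interrupted) ≈ 0.0935.

0.0935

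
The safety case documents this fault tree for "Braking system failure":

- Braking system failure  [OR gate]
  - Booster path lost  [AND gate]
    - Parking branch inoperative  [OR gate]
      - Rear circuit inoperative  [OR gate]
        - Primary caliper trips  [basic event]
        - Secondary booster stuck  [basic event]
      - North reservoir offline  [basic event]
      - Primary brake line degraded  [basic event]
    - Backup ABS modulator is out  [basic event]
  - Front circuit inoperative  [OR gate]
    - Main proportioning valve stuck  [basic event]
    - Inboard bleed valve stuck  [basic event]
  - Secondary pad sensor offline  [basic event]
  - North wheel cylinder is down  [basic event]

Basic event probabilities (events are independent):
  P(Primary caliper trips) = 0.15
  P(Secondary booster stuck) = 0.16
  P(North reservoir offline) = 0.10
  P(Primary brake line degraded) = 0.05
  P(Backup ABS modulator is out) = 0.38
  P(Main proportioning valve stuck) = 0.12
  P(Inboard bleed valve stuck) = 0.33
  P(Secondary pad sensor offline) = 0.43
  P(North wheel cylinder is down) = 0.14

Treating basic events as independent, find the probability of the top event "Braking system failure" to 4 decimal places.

P(Rear circuit inoperative) [OR] = 1 − (1−0.15) × (1−0.16) = 0.286000
P(Parking branch inoperative) [OR] = 1 − (1−0.286000) × (1−0.10) × (1−0.05) = 0.389530
P(Booster path lost) [AND] = 0.389530 × 0.38 = 0.148021
P(Front circuit inoperative) [OR] = 1 − (1−0.12) × (1−0.33) = 0.410400
P(Braking system failure) [OR] = 1 − (1−0.148021) × (1−0.410400) × (1−0.43) × (1−0.14) = 0.753759
Rounded to 4 decimal places: P(Braking system failure) ≈ 0.7538.

0.7538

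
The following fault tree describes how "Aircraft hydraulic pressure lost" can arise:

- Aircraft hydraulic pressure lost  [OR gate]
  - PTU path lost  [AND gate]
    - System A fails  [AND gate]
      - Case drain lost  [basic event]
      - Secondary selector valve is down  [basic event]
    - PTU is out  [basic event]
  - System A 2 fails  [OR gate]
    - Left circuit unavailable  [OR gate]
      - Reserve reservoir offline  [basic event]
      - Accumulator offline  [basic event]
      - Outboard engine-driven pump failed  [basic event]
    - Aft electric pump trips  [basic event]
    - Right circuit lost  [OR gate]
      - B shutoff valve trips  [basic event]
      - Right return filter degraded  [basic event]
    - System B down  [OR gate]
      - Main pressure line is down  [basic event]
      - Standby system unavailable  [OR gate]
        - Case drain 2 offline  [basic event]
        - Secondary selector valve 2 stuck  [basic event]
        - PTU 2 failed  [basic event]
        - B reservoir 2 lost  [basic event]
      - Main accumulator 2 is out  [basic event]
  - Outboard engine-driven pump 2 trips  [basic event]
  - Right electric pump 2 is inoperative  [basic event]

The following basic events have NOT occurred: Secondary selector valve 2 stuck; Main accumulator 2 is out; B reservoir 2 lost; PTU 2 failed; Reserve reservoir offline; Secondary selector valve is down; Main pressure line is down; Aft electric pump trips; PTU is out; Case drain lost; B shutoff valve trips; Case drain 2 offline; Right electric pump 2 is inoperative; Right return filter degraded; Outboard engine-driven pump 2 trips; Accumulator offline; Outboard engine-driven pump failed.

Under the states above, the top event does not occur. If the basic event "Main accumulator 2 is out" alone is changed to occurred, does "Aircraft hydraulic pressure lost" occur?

Counterfactual: set "Main accumulator 2 is out" to occurred.
System A fails [AND]: Case drain lost=not, Secondary selector valve is down=not → not all inputs occur → does not occur.
PTU path lost [AND]: System A fails=not, PTU is out=not → not all inputs occur → does not occur.
Left circuit unavailable [OR]: Reserve reservoir offline=not, Accumulator offline=not, Outboard engine-driven pump failed=not → no input occurs → does not occur.
Right circuit lost [OR]: B shutoff valve trips=not, Right return filter degraded=not → no input occurs → does not occur.
Standby system unavailable [OR]: Case drain 2 offline=not, Secondary selector valve 2 stuck=not, PTU 2 failed=not, B reservoir 2 lost=not → no input occurs → does not occur.
System B down [OR]: Main pressure line is down=not, Standby system unavailable=not, Main accumulator 2 is out=occurs → at least one input occurs → occurs.
System A 2 fails [OR]: Left circuit unavailable=not, Aft electric pump trips=not, Right circuit lost=not, System B down=occurs → at least one input occurs → occurs.
Aircraft hydraulic pressure lost [OR]: PTU path lost=not, System A 2 fails=occurs, Outboard engine-driven pump 2 trips=not, Right electric pump 2 is inoperative=not → at least one input occurs → occurs.

Yes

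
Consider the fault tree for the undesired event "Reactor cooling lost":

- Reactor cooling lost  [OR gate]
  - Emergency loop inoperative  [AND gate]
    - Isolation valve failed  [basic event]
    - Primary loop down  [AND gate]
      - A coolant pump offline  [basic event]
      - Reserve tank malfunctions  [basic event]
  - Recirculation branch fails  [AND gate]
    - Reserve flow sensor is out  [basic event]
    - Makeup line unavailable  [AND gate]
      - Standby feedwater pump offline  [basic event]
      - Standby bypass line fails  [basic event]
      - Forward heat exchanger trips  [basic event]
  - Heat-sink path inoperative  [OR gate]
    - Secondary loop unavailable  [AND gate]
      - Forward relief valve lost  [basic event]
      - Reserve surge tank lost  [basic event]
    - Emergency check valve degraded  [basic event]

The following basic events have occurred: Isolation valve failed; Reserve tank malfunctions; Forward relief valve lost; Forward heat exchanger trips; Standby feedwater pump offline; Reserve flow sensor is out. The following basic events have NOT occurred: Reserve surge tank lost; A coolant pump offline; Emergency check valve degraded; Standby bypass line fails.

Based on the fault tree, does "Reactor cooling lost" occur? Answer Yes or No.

Primary loop down [AND]: A coolant pump offline=not, Reserve tank malfunctions=occurs → not all inputs occur → does not occur.
Emergency loop inoperative [AND]: Isolation valve failed=occurs, Primary loop down=not → not all inputs occur → does not occur.
Makeup line unavailable [AND]: Standby feedwater pump offline=occurs, Standby bypass line fails=not, Forward heat exchanger trips=occurs → not all inputs occur → does not occur.
Recirculation branch fails [AND]: Reserve flow sensor is out=occurs, Makeup line unavailable=not → not all inputs occur → does not occur.
Secondary loop unavailable [AND]: Forward relief valve lost=occurs, Reserve surge tank lost=not → not all inputs occur → does not occur.
Heat-sink path inoperative [OR]: Secondary loop unavailable=not, Emergency check valve degraded=not → no input occurs → does not occur.
Reactor cooling lost [OR]: Emergency loop inoperative=not, Recirculation branch fails=not, Heat-sink path inoperative=not → no input occurs → does not occur.

No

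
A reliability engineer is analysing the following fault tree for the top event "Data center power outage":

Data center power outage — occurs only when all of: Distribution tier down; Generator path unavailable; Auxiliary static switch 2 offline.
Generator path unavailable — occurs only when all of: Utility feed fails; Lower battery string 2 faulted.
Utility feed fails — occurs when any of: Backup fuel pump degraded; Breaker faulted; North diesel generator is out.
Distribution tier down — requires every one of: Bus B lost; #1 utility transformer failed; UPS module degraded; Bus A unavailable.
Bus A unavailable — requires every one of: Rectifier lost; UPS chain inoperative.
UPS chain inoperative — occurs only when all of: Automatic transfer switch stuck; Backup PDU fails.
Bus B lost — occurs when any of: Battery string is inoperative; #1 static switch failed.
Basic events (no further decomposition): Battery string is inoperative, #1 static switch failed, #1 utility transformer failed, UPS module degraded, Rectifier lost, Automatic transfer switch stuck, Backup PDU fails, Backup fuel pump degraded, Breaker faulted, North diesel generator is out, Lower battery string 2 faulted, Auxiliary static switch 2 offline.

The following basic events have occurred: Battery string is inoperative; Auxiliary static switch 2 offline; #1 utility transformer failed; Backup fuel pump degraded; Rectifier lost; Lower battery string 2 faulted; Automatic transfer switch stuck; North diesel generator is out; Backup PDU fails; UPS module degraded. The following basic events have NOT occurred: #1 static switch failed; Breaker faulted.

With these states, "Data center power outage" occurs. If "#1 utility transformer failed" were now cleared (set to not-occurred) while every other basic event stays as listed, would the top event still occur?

Counterfactual: set "#1 utility transformer failed" to not occurred.
Bus B lost [OR]: Battery string is inoperative=occurs, #1 static switch failed=not → at least one input occurs → occurs.
UPS chain inoperative [AND]: Automatic transfer switch stuck=occurs, Backup PDU fails=occurs → all inputs occur → occurs.
Bus A unavailable [AND]: Rectifier lost=occurs, UPS chain inoperative=occurs → all inputs occur → occurs.
Distribution tier down [AND]: Bus B lost=occurs, #1 utility transformer failed=not, UPS module degraded=occurs, Bus A unavailable=occurs → not all inputs occur → does not occur.
Utility feed fails [OR]: Backup fuel pump degraded=occurs, Breaker faulted=not, North diesel generator is out=occurs → at least one input occurs → occurs.
Generator path unavailable [AND]: Utility feed fails=occurs, Lower battery string 2 faulted=occurs → all inputs occur → occurs.
Data center power outage [AND]: Distribution tier down=not, Generator path unavailable=occurs, Auxiliary static switch 2 offline=occurs → not all inputs occur → does not occur.

No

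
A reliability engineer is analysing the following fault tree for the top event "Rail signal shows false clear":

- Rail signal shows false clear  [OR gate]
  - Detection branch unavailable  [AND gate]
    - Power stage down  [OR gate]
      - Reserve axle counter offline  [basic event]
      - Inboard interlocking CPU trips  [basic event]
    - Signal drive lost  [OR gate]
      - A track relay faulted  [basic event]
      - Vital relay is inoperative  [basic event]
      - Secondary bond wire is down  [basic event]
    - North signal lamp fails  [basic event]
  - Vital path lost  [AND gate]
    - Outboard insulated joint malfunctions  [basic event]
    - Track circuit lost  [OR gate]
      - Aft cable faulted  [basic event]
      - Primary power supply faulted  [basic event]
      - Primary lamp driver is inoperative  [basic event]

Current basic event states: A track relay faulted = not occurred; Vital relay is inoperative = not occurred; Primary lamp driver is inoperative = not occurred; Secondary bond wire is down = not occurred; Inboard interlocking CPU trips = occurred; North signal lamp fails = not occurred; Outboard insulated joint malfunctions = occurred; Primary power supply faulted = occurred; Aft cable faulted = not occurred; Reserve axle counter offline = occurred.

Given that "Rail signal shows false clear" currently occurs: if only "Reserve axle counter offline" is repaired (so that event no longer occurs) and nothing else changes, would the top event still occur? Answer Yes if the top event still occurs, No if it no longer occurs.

Counterfactual: set "Reserve axle counter offline" to not occurred.
Power stage down [OR]: Reserve axle counter offline=not, Inboard interlocking CPU trips=occurs → at least one input occurs → occurs.
Signal drive lost [OR]: A track relay faulted=not, Vital relay is inoperative=not, Secondary bond wire is down=not → no input occurs → does not occur.
Detection branch unavailable [AND]: Power stage down=occurs, Signal drive lost=not, North signal lamp fails=not → not all inputs occur → does not occur.
Track circuit lost [OR]: Aft cable faulted=not, Primary power supply faulted=occurs, Primary lamp driver is inoperative=not → at least one input occurs → occurs.
Vital path lost [AND]: Outboard insulated joint malfunctions=occurs, Track circuit lost=occurs → all inputs occur → occurs.
Rail signal shows false clear [OR]: Detection branch unavailable=not, Vital path lost=occurs → at least one input occurs → occurs.

Yes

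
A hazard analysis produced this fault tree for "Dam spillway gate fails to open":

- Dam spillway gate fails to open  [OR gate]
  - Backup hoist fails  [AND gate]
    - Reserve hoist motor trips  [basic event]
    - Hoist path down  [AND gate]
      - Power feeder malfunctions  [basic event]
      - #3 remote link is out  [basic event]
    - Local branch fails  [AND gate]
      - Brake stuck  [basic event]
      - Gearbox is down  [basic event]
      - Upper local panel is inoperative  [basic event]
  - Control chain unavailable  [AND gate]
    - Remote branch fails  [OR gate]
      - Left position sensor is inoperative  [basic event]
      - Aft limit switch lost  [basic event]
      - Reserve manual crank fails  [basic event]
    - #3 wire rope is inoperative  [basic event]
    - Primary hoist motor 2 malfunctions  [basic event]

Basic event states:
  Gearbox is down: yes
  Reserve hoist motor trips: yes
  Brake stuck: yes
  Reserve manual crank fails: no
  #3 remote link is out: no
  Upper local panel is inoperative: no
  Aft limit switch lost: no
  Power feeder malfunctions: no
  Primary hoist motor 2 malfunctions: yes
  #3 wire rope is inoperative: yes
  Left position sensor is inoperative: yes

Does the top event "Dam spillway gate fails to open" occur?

Hoist path down [AND]: Power feeder malfunctions=not, #3 remote link is out=not → not all inputs occur → does not occur.
Local branch fails [AND]: Brake stuck=occurs, Gearbox is down=occurs, Upper local panel is inoperative=not → not all inputs occur → does not occur.
Backup hoist fails [AND]: Reserve hoist motor trips=occurs, Hoist path down=not, Local branch fails=not → not all inputs occur → does not occur.
Remote branch fails [OR]: Left position sensor is inoperative=occurs, Aft limit switch lost=not, Reserve manual crank fails=not → at least one input occurs → occurs.
Control chain unavailable [AND]: Remote branch fails=occurs, #3 wire rope is inoperative=occurs, Primary hoist motor 2 malfunctions=occurs → all inputs occur → occurs.
Dam spillway gate fails to open [OR]: Backup hoist fails=not, Control chain unavailable=occurs → at least one input occurs → occurs.

Yes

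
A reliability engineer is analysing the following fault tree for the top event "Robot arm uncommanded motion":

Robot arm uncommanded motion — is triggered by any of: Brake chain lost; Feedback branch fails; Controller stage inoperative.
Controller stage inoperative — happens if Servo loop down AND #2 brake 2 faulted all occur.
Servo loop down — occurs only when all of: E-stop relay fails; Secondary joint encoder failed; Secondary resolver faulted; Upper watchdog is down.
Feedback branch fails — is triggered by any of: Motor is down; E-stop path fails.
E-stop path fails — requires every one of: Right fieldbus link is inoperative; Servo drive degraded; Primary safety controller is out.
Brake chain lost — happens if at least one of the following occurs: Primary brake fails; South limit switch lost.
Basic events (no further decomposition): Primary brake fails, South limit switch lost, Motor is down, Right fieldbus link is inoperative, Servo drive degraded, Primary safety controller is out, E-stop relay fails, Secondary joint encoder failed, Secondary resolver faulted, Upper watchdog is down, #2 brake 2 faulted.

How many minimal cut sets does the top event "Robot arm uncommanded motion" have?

5

Brake chain lost [OR]: union of children's cut sets → 2 cut set(s).
E-stop path fails [AND]: one cut set from each child combined → 1 × 1 × 1 = 1 cut set(s).
Feedback branch fails [OR]: union of children's cut sets → 2 cut set(s).
Servo loop down [AND]: one cut set from each child combined → 1 × 1 × 1 × 1 = 1 cut set(s).
Controller stage inoperative [AND]: one cut set from each child combined → 1 × 1 = 1 cut set(s).
Robot arm uncommanded motion [OR]: union of children's cut sets → 5 cut set(s).
Minimal cut sets: {Primary brake fails}; {South limit switch lost}; {Motor is down}; {Primary safety controller is out, Right fieldbus link is inoperative, Servo drive degraded}; {#2 brake 2 faulted, E-stop relay fails, Secondary joint encoder failed, Secondary resolver faulted, Upper watchdog is down}.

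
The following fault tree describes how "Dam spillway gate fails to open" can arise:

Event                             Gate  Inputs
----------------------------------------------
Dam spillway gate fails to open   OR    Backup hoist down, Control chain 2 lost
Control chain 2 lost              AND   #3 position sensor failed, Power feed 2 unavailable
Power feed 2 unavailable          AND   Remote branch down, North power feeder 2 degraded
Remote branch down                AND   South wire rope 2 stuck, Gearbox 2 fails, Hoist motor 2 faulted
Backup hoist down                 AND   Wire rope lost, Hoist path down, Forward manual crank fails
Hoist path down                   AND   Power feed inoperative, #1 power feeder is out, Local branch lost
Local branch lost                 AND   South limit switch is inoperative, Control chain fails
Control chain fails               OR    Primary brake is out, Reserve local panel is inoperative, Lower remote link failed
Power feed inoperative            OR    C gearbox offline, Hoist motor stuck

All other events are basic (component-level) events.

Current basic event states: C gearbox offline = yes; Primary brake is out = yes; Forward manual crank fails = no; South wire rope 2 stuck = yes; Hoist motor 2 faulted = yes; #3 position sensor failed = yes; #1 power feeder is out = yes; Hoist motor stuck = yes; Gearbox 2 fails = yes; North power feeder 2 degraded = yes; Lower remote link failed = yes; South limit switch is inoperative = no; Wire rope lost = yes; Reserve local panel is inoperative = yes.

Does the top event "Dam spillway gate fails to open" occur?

Yes

Power feed inoperative [OR]: C gearbox offline=occurs, Hoist motor stuck=occurs → at least one input occurs → occurs.
Control chain fails [OR]: Primary brake is out=occurs, Reserve local panel is inoperative=occurs, Lower remote link failed=occurs → at least one input occurs → occurs.
Local branch lost [AND]: South limit switch is inoperative=not, Control chain fails=occurs → not all inputs occur → does not occur.
Hoist path down [AND]: Power feed inoperative=occurs, #1 power feeder is out=occurs, Local branch lost=not → not all inputs occur → does not occur.
Backup hoist down [AND]: Wire rope lost=occurs, Hoist path down=not, Forward manual crank fails=not → not all inputs occur → does not occur.
Remote branch down [AND]: South wire rope 2 stuck=occurs, Gearbox 2 fails=occurs, Hoist motor 2 faulted=occurs → all inputs occur → occurs.
Power feed 2 unavailable [AND]: Remote branch down=occurs, North power feeder 2 degraded=occurs → all inputs occur → occurs.
Control chain 2 lost [AND]: #3 position sensor failed=occurs, Power feed 2 unavailable=occurs → all inputs occur → occurs.
Dam spillway gate fails to open [OR]: Backup hoist down=not, Control chain 2 lost=occurs → at least one input occurs → occurs.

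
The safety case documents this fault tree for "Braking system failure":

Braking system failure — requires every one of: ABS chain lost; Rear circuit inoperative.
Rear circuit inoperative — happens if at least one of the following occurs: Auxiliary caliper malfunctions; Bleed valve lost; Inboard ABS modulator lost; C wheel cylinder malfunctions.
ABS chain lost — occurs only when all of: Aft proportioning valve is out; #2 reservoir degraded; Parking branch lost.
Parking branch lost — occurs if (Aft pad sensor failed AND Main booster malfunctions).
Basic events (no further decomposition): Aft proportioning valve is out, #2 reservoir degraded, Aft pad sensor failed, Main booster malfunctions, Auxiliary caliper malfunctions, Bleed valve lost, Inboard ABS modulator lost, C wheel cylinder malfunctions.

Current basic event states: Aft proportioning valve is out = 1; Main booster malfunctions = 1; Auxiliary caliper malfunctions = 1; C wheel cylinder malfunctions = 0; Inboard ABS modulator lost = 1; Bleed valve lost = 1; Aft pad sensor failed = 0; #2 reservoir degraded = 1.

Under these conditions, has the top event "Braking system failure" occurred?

Parking branch lost [AND]: Aft pad sensor failed=not, Main booster malfunctions=occurs → not all inputs occur → does not occur.
ABS chain lost [AND]: Aft proportioning valve is out=occurs, #2 reservoir degraded=occurs, Parking branch lost=not → not all inputs occur → does not occur.
Rear circuit inoperative [OR]: Auxiliary caliper malfunctions=occurs, Bleed valve lost=occurs, Inboard ABS modulator lost=occurs, C wheel cylinder malfunctions=not → at least one input occurs → occurs.
Braking system failure [AND]: ABS chain lost=not, Rear circuit inoperative=occurs → not all inputs occur → does not occur.

No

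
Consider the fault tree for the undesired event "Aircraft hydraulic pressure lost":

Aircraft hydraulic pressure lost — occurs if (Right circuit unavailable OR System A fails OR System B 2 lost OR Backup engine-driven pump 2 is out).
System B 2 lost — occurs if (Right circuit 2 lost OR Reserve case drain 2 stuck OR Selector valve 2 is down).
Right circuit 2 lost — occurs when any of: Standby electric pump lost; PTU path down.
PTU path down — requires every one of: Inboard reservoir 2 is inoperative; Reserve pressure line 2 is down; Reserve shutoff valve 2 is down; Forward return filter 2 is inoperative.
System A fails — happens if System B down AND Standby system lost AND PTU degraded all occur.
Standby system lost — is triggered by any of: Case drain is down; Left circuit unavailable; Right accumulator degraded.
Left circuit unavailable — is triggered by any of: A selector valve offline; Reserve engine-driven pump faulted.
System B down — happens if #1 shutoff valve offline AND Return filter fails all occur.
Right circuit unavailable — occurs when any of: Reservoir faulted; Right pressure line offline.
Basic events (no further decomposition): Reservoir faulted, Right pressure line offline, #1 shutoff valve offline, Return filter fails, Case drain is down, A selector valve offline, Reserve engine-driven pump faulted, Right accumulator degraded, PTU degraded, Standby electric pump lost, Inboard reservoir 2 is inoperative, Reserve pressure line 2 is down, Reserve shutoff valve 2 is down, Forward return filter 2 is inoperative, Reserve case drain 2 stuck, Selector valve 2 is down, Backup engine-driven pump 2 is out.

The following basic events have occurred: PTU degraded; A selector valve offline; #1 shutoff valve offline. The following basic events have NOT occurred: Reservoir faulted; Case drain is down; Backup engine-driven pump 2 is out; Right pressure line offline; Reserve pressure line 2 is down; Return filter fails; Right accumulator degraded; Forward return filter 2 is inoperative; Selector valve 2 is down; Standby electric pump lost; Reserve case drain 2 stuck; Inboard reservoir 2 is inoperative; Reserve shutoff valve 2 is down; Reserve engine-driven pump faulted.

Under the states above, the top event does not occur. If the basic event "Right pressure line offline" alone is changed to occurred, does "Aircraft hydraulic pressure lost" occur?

Counterfactual: set "Right pressure line offline" to occurred.
Right circuit unavailable [OR]: Reservoir faulted=not, Right pressure line offline=occurs → at least one input occurs → occurs.
System B down [AND]: #1 shutoff valve offline=occurs, Return filter fails=not → not all inputs occur → does not occur.
Left circuit unavailable [OR]: A selector valve offline=occurs, Reserve engine-driven pump faulted=not → at least one input occurs → occurs.
Standby system lost [OR]: Case drain is down=not, Left circuit unavailable=occurs, Right accumulator degraded=not → at least one input occurs → occurs.
System A fails [AND]: System B down=not, Standby system lost=occurs, PTU degraded=occurs → not all inputs occur → does not occur.
PTU path down [AND]: Inboard reservoir 2 is inoperative=not, Reserve pressure line 2 is down=not, Reserve shutoff valve 2 is down=not, Forward return filter 2 is inoperative=not → not all inputs occur → does not occur.
Right circuit 2 lost [OR]: Standby electric pump lost=not, PTU path down=not → no input occurs → does not occur.
System B 2 lost [OR]: Right circuit 2 lost=not, Reserve case drain 2 stuck=not, Selector valve 2 is down=not → no input occurs → does not occur.
Aircraft hydraulic pressure lost [OR]: Right circuit unavailable=occurs, System A fails=not, System B 2 lost=not, Backup engine-driven pump 2 is out=not → at least one input occurs → occurs.

Yes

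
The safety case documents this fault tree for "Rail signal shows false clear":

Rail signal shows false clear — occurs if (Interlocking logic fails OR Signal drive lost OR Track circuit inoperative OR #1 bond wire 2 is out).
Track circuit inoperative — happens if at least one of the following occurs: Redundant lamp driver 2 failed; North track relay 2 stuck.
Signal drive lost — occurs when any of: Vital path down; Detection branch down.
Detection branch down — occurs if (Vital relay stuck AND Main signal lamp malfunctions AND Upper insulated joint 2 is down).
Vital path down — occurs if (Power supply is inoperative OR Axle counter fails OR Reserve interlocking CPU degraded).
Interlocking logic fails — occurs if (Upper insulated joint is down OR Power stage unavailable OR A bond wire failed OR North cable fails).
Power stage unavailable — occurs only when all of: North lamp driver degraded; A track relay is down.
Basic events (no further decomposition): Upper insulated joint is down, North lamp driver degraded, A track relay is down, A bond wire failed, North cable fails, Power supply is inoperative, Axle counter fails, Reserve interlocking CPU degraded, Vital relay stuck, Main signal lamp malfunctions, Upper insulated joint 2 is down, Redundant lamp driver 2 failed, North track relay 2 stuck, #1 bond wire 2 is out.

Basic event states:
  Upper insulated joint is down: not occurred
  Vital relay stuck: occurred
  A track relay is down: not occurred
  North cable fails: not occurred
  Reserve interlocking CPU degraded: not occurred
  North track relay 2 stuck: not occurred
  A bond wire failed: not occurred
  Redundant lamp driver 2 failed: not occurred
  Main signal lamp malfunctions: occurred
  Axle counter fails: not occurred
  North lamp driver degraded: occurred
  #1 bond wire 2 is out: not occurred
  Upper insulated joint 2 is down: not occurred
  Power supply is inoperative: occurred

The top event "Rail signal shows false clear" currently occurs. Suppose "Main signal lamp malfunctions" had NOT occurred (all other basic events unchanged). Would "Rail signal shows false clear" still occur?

Yes

Counterfactual: set "Main signal lamp malfunctions" to not occurred.
Power stage unavailable [AND]: North lamp driver degraded=occurs, A track relay is down=not → not all inputs occur → does not occur.
Interlocking logic fails [OR]: Upper insulated joint is down=not, Power stage unavailable=not, A bond wire failed=not, North cable fails=not → no input occurs → does not occur.
Vital path down [OR]: Power supply is inoperative=occurs, Axle counter fails=not, Reserve interlocking CPU degraded=not → at least one input occurs → occurs.
Detection branch down [AND]: Vital relay stuck=occurs, Main signal lamp malfunctions=not, Upper insulated joint 2 is down=not → not all inputs occur → does not occur.
Signal drive lost [OR]: Vital path down=occurs, Detection branch down=not → at least one input occurs → occurs.
Track circuit inoperative [OR]: Redundant lamp driver 2 failed=not, North track relay 2 stuck=not → no input occurs → does not occur.
Rail signal shows false clear [OR]: Interlocking logic fails=not, Signal drive lost=occurs, Track circuit inoperative=not, #1 bond wire 2 is out=not → at least one input occurs → occurs.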